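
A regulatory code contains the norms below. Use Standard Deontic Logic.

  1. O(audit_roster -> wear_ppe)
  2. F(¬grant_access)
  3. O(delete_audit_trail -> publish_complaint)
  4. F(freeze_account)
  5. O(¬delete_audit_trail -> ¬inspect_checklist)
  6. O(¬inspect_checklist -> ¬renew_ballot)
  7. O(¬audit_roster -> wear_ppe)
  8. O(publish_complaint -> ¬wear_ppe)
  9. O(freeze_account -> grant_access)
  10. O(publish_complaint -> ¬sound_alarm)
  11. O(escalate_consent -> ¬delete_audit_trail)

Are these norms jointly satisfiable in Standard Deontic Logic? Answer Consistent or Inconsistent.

Consistent

Premise 9 is O(freeze_account -> grant_access); even if O(grant_access) held, inferring O(freeze_account) would be affirming the consequent — invalid.
So O(freeze_account) is not derivable, and the apparent clash with O(¬freeze_account) does not arise.
A world satisfying every obligation exists (e.g. audit_roster=false, delete_audit_trail=false, escalate_consent=false, freeze_account=false, grant_access=true, inspect_checklist=false, publish_complaint=false, renew_ballot=false, sound_alarm=false, wear_ppe=true); no atom is both obligatory and forbidden, so the set is consistent.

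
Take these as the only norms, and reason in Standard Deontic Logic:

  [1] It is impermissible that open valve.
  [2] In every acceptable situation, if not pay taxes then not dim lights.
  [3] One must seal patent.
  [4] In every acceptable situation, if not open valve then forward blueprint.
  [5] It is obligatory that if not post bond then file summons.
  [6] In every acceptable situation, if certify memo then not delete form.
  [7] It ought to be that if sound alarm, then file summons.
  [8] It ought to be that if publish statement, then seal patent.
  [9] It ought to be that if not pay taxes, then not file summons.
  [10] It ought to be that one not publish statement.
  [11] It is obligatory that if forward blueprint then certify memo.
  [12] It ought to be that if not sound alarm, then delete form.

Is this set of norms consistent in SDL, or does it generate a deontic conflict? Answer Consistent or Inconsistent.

Consistent

Premise 8 is O(publish_statement → seal_patent); even if O(seal_patent) held, inferring O(publish_statement) would be affirming the consequent — invalid.
So O(publish_statement) is not derivable, and the apparent clash with O(¬publish_statement) does not arise.
A world satisfying every obligation exists (e.g. certify_memo=true, delete_form=false, dim_lights=false, file_summons=true, forward_blueprint=true, open_valve=false, pay_taxes=true, post_bond=false, publish_statement=false, seal_patent=true, sound_alarm=true); no atom is both obligatory and forbidden, so the set is consistent.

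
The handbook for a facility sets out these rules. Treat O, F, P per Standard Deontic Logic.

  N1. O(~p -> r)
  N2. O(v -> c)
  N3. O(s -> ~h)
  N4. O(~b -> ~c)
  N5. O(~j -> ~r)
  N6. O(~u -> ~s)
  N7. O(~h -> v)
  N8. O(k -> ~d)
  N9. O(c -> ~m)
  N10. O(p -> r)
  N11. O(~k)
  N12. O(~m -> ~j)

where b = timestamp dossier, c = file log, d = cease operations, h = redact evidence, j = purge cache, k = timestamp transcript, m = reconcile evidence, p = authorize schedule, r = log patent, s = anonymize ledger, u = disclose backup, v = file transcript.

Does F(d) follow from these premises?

No

Premise 8 is O(k -> ~d), but O(k) is not derivable from the premises, so it does not yield O(~d).
No other premise forces O(~d). An ideal world satisfying every premise can still have d true, so F(d) is not derivable.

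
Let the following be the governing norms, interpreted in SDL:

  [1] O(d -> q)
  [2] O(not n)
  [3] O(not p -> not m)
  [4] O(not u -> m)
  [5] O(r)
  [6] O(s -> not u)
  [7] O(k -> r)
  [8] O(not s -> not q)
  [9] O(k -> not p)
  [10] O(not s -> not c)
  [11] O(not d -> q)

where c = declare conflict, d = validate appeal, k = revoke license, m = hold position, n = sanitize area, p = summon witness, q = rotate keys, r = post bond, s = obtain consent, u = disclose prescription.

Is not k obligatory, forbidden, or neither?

Obligatory

Premises 11 and 1 cover both cases: O(not d -> q) and O(d -> q). Since not d ∨ d is a tautology, O(q) follows.
Premise 8, O(not s -> not q), contraposes to O(q -> s); with O(q) we get O(s).
Applying K to premise 6 (O(s -> not u)) and O(s) yields O(not u).
With premise 4, O(not u -> m), the K-axiom yields O(m).
The contrapositive of premise 3 (O(not p -> not m)) is O(m -> p), and O(m) is already established, so O(p).
The contrapositive of premise 9 (O(k -> not p)) is O(p -> not k), and O(p) is already established, so O(not k).
Premises 2, 5, 7, 10 do not contribute to this derivation.
Hence not k is obligatory.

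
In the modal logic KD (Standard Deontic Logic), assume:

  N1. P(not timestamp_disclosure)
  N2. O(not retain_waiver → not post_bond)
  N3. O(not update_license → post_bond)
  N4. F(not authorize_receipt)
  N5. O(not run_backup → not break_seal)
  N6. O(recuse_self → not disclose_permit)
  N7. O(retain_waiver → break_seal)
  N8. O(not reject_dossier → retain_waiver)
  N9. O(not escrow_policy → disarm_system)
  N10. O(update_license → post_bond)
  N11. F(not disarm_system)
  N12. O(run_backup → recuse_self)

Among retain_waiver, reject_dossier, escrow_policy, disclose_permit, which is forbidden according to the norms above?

disclose_permit

Premises 3 and 10 are O(not update_license → post_bond) and O(update_license → post_bond); every ideal world satisfies not update_license or update_license, so in either case post_bond holds — hence O(post_bond).
The contrapositive of premise 2 (O(not retain_waiver → not post_bond)) is O(post_bond → retain_waiver), and O(post_bond) is already established, so O(retain_waiver).
Premise 7 is O(retain_waiver → break_seal); since O(retain_waiver), deontic closure gives O(break_seal).
Premise 5 is O(not run_backup → not break_seal); contrapositively O(break_seal → run_backup). Since O(break_seal) holds, K gives O(run_backup).
With premise 12, O(run_backup → recuse_self), the K-axiom yields O(recuse_self).
Premise 6 is O(recuse_self → not disclose_permit); since O(recuse_self), deontic closure gives O(not disclose_permit).
So O(not disclose_permit) holds, i.e. disclose_permit is forbidden. None of the other listed options is forbidden under the premises.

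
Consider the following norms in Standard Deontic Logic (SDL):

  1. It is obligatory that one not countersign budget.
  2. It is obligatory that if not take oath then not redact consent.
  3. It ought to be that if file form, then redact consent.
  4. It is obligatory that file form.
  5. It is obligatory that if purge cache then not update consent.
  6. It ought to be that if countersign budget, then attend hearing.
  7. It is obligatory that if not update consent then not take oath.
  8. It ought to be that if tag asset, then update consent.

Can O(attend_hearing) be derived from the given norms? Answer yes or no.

Premise 6 is O(countersign_budget → attend_hearing), but O(countersign_budget) is not derivable from the premises, so it does not yield O(attend_hearing).
No other premise forces O(attend_hearing). An ideal world satisfying every premise can still have attend_hearing false, so O(attend_hearing) is not derivable.

No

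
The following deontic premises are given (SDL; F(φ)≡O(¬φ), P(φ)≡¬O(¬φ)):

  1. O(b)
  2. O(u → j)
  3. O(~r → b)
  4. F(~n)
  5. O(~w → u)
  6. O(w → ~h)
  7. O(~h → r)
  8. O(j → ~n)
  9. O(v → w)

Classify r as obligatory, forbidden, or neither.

Obligatory

F(~n) at premise 4 means O(n).
Premise 8, O(j → ~n), contraposes to O(n → ~j); with O(n) we get O(~j).
Premise 2, O(u → j), contraposes to O(~j → ~u); with O(~j) we get O(~u).
Premise 5, O(~w → u), contraposes to O(~u → w); with O(~u) we get O(w).
Applying K to premise 6 (O(w → ~h)) and O(w) yields O(~h).
From O(~h) and premise 7, O(~h → r), we obtain O(r).
Premises 1, 3, 9 do not contribute to this derivation.
Hence r is obligatory.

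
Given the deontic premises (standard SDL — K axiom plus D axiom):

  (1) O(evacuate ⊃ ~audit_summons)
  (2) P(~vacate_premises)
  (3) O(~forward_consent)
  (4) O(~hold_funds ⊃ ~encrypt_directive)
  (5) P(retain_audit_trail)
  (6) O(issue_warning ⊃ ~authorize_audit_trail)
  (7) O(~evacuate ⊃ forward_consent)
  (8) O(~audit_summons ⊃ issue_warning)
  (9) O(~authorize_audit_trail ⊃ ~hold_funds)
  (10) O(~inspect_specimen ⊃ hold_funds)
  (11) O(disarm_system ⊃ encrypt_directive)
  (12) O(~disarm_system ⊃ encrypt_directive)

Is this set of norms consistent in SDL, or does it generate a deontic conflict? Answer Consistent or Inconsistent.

Premises 12 and 11 are O(~disarm_system ⊃ encrypt_directive) and O(disarm_system ⊃ encrypt_directive); every ideal world satisfies ~disarm_system or disarm_system, so in either case encrypt_directive holds — hence O(encrypt_directive).
The contrapositive of premise 4 (O(~hold_funds ⊃ ~encrypt_directive)) is O(encrypt_directive ⊃ hold_funds), and O(encrypt_directive) is already established, so O(hold_funds).
Premise 9 is O(~authorize_audit_trail ⊃ ~hold_funds); contrapositively O(hold_funds ⊃ authorize_audit_trail). Since O(hold_funds) holds, K gives O(authorize_audit_trail).
The contrapositive of premise 6 (O(issue_warning ⊃ ~authorize_audit_trail)) is O(authorize_audit_trail ⊃ ~issue_warning), and O(authorize_audit_trail) is already established, so O(~issue_warning).
Premise 8 is O(~audit_summons ⊃ issue_warning); contrapositively O(~issue_warning ⊃ audit_summons). Since O(~issue_warning) holds, K gives O(audit_summons).
Premise 1, O(evacuate ⊃ ~audit_summons), contraposes to O(audit_summons ⊃ ~evacuate); with O(audit_summons) we get O(~evacuate).
With premise 7, O(~evacuate ⊃ forward_consent), the K-axiom yields O(forward_consent).
Yet premise 3 states O(~forward_consent).
We now have both O(forward_consent) and O(~forward_consent) — forward_consent is simultaneously obligatory and forbidden, violating the D-axiom.

Inconsistent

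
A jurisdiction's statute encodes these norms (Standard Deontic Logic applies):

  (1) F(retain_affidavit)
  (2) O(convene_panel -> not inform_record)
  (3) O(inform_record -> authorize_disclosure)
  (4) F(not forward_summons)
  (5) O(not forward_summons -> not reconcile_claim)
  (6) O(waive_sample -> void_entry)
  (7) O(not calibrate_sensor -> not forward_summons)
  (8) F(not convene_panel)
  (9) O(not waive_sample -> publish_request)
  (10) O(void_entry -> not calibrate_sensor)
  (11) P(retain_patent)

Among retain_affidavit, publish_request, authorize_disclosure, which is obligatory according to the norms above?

Premise 4, F(not forward_summons), is equivalent to O(forward_summons).
The contrapositive of premise 7 (O(not calibrate_sensor -> not forward_summons)) is O(forward_summons -> calibrate_sensor), and O(forward_summons) is already established, so O(calibrate_sensor).
The contrapositive of premise 10 (O(void_entry -> not calibrate_sensor)) is O(calibrate_sensor -> not void_entry), and O(calibrate_sensor) is already established, so O(not void_entry).
The contrapositive of premise 6 (O(waive_sample -> void_entry)) is O(not void_entry -> not waive_sample), and O(not void_entry) is already established, so O(not waive_sample).
Applying K to premise 9 (O(not waive_sample -> publish_request)) and O(not waive_sample) yields O(publish_request).
So O(publish_request) holds — publish_request is obligatory. None of the other listed options is made obligatory by any chain of premises.

publish_request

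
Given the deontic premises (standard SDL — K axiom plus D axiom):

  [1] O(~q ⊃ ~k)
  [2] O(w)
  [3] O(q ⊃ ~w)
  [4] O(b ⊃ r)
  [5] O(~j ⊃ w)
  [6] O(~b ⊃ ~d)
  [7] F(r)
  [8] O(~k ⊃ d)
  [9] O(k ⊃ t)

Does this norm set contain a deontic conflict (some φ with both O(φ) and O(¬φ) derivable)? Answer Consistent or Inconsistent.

From premise 2 we have O(w).
The contrapositive of premise 3 (O(q ⊃ ~w)) is O(w ⊃ ~q), and O(w) is already established, so O(~q).
With premise 1, O(~q ⊃ ~k), the K-axiom yields O(~k).
From O(~k) and premise 8, O(~k ⊃ d), we obtain O(d).
Premise 6, O(~b ⊃ ~d), contraposes to O(d ⊃ b); with O(d) we get O(b).
Applying K to premise 4 (O(b ⊃ r)) and O(b) yields O(r).
Yet premise 7 is F(r), i.e. O(~r).
We now have both O(r) and O(~r) — r is simultaneously obligatory and forbidden, violating the D-axiom.

Inconsistent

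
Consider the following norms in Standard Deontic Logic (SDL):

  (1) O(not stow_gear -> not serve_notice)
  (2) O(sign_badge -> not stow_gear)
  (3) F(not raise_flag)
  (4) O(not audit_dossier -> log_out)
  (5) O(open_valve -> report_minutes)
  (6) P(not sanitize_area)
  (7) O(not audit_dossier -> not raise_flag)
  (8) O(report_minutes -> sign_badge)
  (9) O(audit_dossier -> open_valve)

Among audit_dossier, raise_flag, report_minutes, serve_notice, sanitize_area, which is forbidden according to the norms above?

serve_notice

Premise 3 is F(not raise_flag), i.e. O(raise_flag).
The contrapositive of premise 7 (O(not audit_dossier -> not raise_flag)) is O(raise_flag -> audit_dossier), and O(raise_flag) is already established, so O(audit_dossier).
Premise 9 is O(audit_dossier -> open_valve); since O(audit_dossier), deontic closure gives O(open_valve).
Applying K to premise 5 (O(open_valve -> report_minutes)) and O(open_valve) yields O(report_minutes).
From O(report_minutes) and premise 8, O(report_minutes -> sign_badge), we obtain O(sign_badge).
With premise 2, O(sign_badge -> not stow_gear), the K-axiom yields O(not stow_gear).
Applying K to premise 1 (O(not stow_gear -> not serve_notice)) and O(not stow_gear) yields O(not serve_notice).
So O(not serve_notice) holds, i.e. serve_notice is forbidden. None of the other listed options is forbidden under the premises.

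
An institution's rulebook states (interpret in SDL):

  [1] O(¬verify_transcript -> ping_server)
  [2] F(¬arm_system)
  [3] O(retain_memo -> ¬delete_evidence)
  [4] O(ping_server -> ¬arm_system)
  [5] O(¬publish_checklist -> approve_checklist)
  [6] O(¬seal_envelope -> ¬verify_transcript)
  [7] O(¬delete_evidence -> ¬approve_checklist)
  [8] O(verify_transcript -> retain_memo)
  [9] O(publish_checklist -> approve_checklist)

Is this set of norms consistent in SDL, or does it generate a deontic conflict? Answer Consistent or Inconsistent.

By case analysis on publish_checklist: premise 9 gives O(publish_checklist -> approve_checklist) and premise 5 gives O(¬publish_checklist -> approve_checklist), so O(approve_checklist) either way.
Premise 7 is O(¬delete_evidence -> ¬approve_checklist); contrapositively O(approve_checklist -> delete_evidence). Since O(approve_checklist) holds, K gives O(delete_evidence).
The contrapositive of premise 3 (O(retain_memo -> ¬delete_evidence)) is O(delete_evidence -> ¬retain_memo), and O(delete_evidence) is already established, so O(¬retain_memo).
Premise 8 is O(verify_transcript -> retain_memo); contrapositively O(¬retain_memo -> ¬verify_transcript). Since O(¬retain_memo) holds, K gives O(¬verify_transcript).
Applying K to premise 1 (O(¬verify_transcript -> ping_server)) and O(¬verify_transcript) yields O(ping_server).
With premise 4, O(ping_server -> ¬arm_system), the K-axiom yields O(¬arm_system).
But premise 2, F(¬arm_system), means O(arm_system).
We now have both O(¬arm_system) and O(arm_system) — arm_system is simultaneously obligatory and forbidden, violating the D-axiom.

Inconsistent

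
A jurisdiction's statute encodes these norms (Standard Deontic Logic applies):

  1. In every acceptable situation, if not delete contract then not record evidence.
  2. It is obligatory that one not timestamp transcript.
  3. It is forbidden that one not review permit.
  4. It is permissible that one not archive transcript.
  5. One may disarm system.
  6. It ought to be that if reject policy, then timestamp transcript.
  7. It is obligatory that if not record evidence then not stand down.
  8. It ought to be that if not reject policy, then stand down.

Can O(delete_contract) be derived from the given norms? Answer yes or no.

From premise 2 we have O(¬timestamp_transcript).
The contrapositive of premise 6 (O(reject_policy → timestamp_transcript)) is O(¬timestamp_transcript → ¬reject_policy), and O(¬timestamp_transcript) is already established, so O(¬reject_policy).
Applying K to premise 8 (O(¬reject_policy → stand_down)) and O(¬reject_policy) yields O(stand_down).
Premise 7, O(¬record_evidence → ¬stand_down), contraposes to O(stand_down → record_evidence); with O(stand_down) we get O(record_evidence).
Premise 1 is O(¬delete_contract → ¬record_evidence); contrapositively O(record_evidence → delete_contract). Since O(record_evidence) holds, K gives O(delete_contract).
Premises 3, 4, 5 do not contribute to this derivation.
So O(delete_contract) follows.

Yes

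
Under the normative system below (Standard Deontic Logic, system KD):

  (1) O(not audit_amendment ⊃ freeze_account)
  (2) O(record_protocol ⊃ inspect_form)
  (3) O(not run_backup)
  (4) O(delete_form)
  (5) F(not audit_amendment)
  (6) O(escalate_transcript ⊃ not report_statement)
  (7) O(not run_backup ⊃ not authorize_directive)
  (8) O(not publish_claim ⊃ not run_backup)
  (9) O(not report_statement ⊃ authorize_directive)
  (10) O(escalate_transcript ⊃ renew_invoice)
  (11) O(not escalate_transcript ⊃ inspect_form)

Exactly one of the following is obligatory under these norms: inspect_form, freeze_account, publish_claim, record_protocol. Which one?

inspect_form

Premise 3 states O(not run_backup) outright.
Premise 7 is O(not run_backup ⊃ not authorize_directive); since O(not run_backup), deontic closure gives O(not authorize_directive).
The contrapositive of premise 9 (O(not report_statement ⊃ authorize_directive)) is O(not authorize_directive ⊃ report_statement), and O(not authorize_directive) is already established, so O(report_statement).
Premise 6, O(escalate_transcript ⊃ not report_statement), contraposes to O(report_statement ⊃ not escalate_transcript); with O(report_statement) we get O(not escalate_transcript).
Premise 11 is O(not escalate_transcript ⊃ inspect_form); since O(not escalate_transcript), deontic closure gives O(inspect_form).
So O(inspect_form) holds — inspect_form is obligatory. None of the other listed options is made obligatory by any chain of premises.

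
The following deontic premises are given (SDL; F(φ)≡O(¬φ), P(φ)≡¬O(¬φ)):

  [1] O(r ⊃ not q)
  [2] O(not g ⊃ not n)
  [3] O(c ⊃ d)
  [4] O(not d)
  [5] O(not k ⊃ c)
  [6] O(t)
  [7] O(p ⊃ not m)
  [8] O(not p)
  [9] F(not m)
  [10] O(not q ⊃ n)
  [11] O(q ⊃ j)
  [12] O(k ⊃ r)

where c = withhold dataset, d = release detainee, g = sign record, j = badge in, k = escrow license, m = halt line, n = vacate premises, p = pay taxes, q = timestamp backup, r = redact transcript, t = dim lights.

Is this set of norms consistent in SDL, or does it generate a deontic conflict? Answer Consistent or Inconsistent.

Premise 7 is O(p ⊃ not m), but O(p) is not derivable from the premises, so it does not yield O(not m).
So O(not m) is not derivable, and the apparent clash with O(m) does not arise.
A world satisfying every obligation exists (e.g. c=false, d=false, g=true, j=false, k=true, m=true, n=true, p=false, q=false, r=true, t=true); no atom is both obligatory and forbidden, so the set is consistent.

Consistent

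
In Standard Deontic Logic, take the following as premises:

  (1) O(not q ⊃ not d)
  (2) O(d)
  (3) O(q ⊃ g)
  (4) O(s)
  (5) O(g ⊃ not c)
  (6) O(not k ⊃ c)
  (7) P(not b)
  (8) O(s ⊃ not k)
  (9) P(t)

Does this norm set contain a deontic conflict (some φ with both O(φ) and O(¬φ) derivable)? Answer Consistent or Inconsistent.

From premise 2 we have O(d).
The contrapositive of premise 1 (O(not q ⊃ not d)) is O(d ⊃ q), and O(d) is already established, so O(q).
Premise 3 is O(q ⊃ g); since O(q), deontic closure gives O(g).
Applying K to premise 5 (O(g ⊃ not c)) and O(g) yields O(not c).
Premise 6 is O(not k ⊃ c); contrapositively O(not c ⊃ k). Since O(not c) holds, K gives O(k).
Premise 8 is O(s ⊃ not k); contrapositively O(k ⊃ not s). Since O(k) holds, K gives O(not s).
But premise 4 directly asserts O(s).
We now have both O(not s) and O(s) — s is simultaneously obligatory and forbidden, violating the D-axiom.

Inconsistent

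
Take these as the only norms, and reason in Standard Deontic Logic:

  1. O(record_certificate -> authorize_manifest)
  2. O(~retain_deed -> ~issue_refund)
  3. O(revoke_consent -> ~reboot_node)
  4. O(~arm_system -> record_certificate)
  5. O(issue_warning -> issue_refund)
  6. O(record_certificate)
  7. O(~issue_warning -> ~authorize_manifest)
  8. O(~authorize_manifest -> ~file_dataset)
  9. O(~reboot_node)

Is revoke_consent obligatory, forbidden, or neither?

Premise 3 is O(revoke_consent -> ~reboot_node); even if O(~reboot_node) held, inferring O(revoke_consent) would be affirming the consequent — invalid.
No premise or chain of K-axiom applications forces O(revoke_consent), and none forces O(~revoke_consent). So revoke_consent is neither obligatory nor forbidden under these norms.

Neither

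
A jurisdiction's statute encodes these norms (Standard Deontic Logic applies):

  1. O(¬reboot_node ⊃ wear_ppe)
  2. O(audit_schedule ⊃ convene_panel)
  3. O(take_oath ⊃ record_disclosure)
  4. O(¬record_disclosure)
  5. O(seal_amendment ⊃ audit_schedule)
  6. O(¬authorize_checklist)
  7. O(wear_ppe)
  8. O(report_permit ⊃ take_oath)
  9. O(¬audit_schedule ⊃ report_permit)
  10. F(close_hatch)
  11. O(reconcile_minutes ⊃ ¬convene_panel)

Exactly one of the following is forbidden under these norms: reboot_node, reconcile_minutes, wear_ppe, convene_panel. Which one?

Premise 4 gives O(¬record_disclosure).
Premise 3 is O(take_oath ⊃ record_disclosure); contrapositively O(¬record_disclosure ⊃ ¬take_oath). Since O(¬record_disclosure) holds, K gives O(¬take_oath).
Premise 8 is O(report_permit ⊃ take_oath); contrapositively O(¬take_oath ⊃ ¬report_permit). Since O(¬take_oath) holds, K gives O(¬report_permit).
Premise 9, O(¬audit_schedule ⊃ report_permit), contraposes to O(¬report_permit ⊃ audit_schedule); with O(¬report_permit) we get O(audit_schedule).
Applying K to premise 2 (O(audit_schedule ⊃ convene_panel)) and O(audit_schedule) yields O(convene_panel).
The contrapositive of premise 11 (O(reconcile_minutes ⊃ ¬convene_panel)) is O(convene_panel ⊃ ¬reconcile_minutes), and O(convene_panel) is already established, so O(¬reconcile_minutes).
So O(¬reconcile_minutes) holds, i.e. reconcile_minutes is forbidden. None of the other listed options is forbidden under the premises.

reconcile_minutes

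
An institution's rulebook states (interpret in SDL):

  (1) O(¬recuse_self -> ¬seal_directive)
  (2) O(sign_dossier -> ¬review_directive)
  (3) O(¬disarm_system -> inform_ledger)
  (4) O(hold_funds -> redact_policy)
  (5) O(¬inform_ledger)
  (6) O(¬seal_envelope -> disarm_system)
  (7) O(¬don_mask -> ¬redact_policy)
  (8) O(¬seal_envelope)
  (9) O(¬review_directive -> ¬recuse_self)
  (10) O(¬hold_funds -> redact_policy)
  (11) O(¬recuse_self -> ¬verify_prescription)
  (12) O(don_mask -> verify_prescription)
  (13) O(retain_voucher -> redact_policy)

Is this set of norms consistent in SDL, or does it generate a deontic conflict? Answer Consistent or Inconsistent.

Premise 3 is O(¬disarm_system -> inform_ledger), but O(¬disarm_system) is not derivable from the premises, so it does not yield O(inform_ledger).
So O(inform_ledger) is not derivable, and the apparent clash with O(¬inform_ledger) does not arise.
A world satisfying every obligation exists (e.g. disarm_system=true, don_mask=true, hold_funds=false, inform_ledger=false, recuse_self=true, redact_policy=true, retain_voucher=false, review_directive=true, seal_directive=false, seal_envelope=false, sign_dossier=false, verify_prescription=true); no atom is both obligatory and forbidden, so the set is consistent.

Consistent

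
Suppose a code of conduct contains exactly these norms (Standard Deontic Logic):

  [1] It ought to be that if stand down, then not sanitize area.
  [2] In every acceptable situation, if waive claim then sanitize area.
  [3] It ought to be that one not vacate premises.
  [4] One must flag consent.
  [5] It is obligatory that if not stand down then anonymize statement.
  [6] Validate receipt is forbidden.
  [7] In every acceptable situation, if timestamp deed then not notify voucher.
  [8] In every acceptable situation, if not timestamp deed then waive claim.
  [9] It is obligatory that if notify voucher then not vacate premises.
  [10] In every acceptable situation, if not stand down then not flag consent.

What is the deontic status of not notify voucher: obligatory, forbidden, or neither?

Premise 4 states O(flag_consent) outright.
Premise 10, O(¬stand_down → ¬flag_consent), contraposes to O(flag_consent → stand_down); with O(flag_consent) we get O(stand_down).
With premise 1, O(stand_down → ¬sanitize_area), the K-axiom yields O(¬sanitize_area).
Premise 2 is O(waive_claim → sanitize_area); contrapositively O(¬sanitize_area → ¬waive_claim). Since O(¬sanitize_area) holds, K gives O(¬waive_claim).
Premise 8, O(¬timestamp_deed → waive_claim), contraposes to O(¬waive_claim → timestamp_deed); with O(¬waive_claim) we get O(timestamp_deed).
From O(timestamp_deed) and premise 7, O(timestamp_deed → ¬notify_voucher), we obtain O(¬notify_voucher).
Premises 3, 5, 6, 9 do not contribute to this derivation.
Hence ¬notify_voucher is obligatory.

Obligatory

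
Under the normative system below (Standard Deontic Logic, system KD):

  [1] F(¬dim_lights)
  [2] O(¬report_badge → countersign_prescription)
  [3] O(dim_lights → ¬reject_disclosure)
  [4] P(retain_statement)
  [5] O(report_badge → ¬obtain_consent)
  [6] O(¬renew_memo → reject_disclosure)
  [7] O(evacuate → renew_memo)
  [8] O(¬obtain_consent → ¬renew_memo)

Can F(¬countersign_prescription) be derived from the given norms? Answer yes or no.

Yes

Premise 1 is F(¬dim_lights), i.e. O(dim_lights).
Applying K to premise 3 (O(dim_lights → ¬reject_disclosure)) and O(dim_lights) yields O(¬reject_disclosure).
Premise 6 is O(¬renew_memo → reject_disclosure); contrapositively O(¬reject_disclosure → renew_memo). Since O(¬reject_disclosure) holds, K gives O(renew_memo).
Premise 8, O(¬obtain_consent → ¬renew_memo), contraposes to O(renew_memo → obtain_consent); with O(renew_memo) we get O(obtain_consent).
Premise 5 is O(report_badge → ¬obtain_consent); contrapositively O(obtain_consent → ¬report_badge). Since O(obtain_consent) holds, K gives O(¬report_badge).
With premise 2, O(¬report_badge → countersign_prescription), the K-axiom yields O(countersign_prescription).
Premises 4, 7 do not contribute to this derivation.
So O(countersign_prescription) holds, i.e. F(¬countersign_prescription). The claim follows.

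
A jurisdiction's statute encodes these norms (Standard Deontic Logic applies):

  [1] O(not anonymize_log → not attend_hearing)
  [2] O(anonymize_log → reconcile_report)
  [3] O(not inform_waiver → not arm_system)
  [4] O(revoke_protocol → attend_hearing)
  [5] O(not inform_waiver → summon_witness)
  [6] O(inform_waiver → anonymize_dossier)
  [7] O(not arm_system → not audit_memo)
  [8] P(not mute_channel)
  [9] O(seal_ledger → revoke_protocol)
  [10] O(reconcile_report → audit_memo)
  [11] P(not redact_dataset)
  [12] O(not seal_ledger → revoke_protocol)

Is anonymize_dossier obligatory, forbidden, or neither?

Obligatory

Premises 9 and 12 cover both cases: O(seal_ledger → revoke_protocol) and O(not seal_ledger → revoke_protocol). Since seal_ledger ∨ not seal_ledger is a tautology, O(revoke_protocol) follows.
With premise 4, O(revoke_protocol → attend_hearing), the K-axiom yields O(attend_hearing).
Premise 1, O(not anonymize_log → not attend_hearing), contraposes to O(attend_hearing → anonymize_log); with O(attend_hearing) we get O(anonymize_log).
From O(anonymize_log) and premise 2, O(anonymize_log → reconcile_report), we obtain O(reconcile_report).
From O(reconcile_report) and premise 10, O(reconcile_report → audit_memo), we obtain O(audit_memo).
Premise 7 is O(not arm_system → not audit_memo); contrapositively O(audit_memo → arm_system). Since O(audit_memo) holds, K gives O(arm_system).
Premise 3 is O(not inform_waiver → not arm_system); contrapositively O(arm_system → inform_waiver). Since O(arm_system) holds, K gives O(inform_waiver).
Applying K to premise 6 (O(inform_waiver → anonymize_dossier)) and O(inform_waiver) yields O(anonymize_dossier).
Premises 5, 8, 11 do not contribute to this derivation.
Hence anonymize_dossier is obligatory.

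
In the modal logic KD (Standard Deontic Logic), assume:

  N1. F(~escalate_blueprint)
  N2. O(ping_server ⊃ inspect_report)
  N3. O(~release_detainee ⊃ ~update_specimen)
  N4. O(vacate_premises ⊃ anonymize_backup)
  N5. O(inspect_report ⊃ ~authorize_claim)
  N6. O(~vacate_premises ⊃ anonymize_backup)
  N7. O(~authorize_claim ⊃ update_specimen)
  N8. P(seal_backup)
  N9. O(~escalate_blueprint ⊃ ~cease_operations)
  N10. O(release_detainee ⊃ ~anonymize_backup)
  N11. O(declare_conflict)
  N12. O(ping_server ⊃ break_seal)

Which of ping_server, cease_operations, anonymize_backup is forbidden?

ping_server

Premises 4 and 6 cover both cases: O(vacate_premises ⊃ anonymize_backup) and O(~vacate_premises ⊃ anonymize_backup). Since vacate_premises ∨ ~vacate_premises is a tautology, O(anonymize_backup) follows.
Premise 10, O(release_detainee ⊃ ~anonymize_backup), contraposes to O(anonymize_backup ⊃ ~release_detainee); with O(anonymize_backup) we get O(~release_detainee).
From O(~release_detainee) and premise 3, O(~release_detainee ⊃ ~update_specimen), we obtain O(~update_specimen).
Premise 7, O(~authorize_claim ⊃ update_specimen), contraposes to O(~update_specimen ⊃ authorize_claim); with O(~update_specimen) we get O(authorize_claim).
The contrapositive of premise 5 (O(inspect_report ⊃ ~authorize_claim)) is O(authorize_claim ⊃ ~inspect_report), and O(authorize_claim) is already established, so O(~inspect_report).
Premise 2 is O(ping_server ⊃ inspect_report); contrapositively O(~inspect_report ⊃ ~ping_server). Since O(~inspect_report) holds, K gives O(~ping_server).
So O(~ping_server) holds, i.e. ping_server is forbidden. None of the other listed options is forbidden under the premises.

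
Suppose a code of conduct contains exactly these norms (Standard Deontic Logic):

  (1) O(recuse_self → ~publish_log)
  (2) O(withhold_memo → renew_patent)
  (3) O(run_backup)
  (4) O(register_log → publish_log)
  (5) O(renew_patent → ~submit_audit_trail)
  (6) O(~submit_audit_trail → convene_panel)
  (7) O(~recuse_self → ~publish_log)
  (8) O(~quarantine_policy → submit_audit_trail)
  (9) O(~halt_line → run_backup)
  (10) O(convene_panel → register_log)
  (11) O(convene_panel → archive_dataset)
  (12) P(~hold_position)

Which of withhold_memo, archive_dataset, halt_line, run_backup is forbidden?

Premises 7 and 1 cover both cases: O(~recuse_self → ~publish_log) and O(recuse_self → ~publish_log). Since ~recuse_self ∨ recuse_self is a tautology, O(~publish_log) follows.
The contrapositive of premise 4 (O(register_log → publish_log)) is O(~publish_log → ~register_log), and O(~publish_log) is already established, so O(~register_log).
Premise 10, O(convene_panel → register_log), contraposes to O(~register_log → ~convene_panel); with O(~register_log) we get O(~convene_panel).
Premise 6, O(~submit_audit_trail → convene_panel), contraposes to O(~convene_panel → submit_audit_trail); with O(~convene_panel) we get O(submit_audit_trail).
Premise 5 is O(renew_patent → ~submit_audit_trail); contrapositively O(submit_audit_trail → ~renew_patent). Since O(submit_audit_trail) holds, K gives O(~renew_patent).
Premise 2, O(withhold_memo → renew_patent), contraposes to O(~renew_patent → ~withhold_memo); with O(~renew_patent) we get O(~withhold_memo).
So O(~withhold_memo) holds, i.e. withhold_memo is forbidden. None of the other listed options is forbidden under the premises.

withhold_memo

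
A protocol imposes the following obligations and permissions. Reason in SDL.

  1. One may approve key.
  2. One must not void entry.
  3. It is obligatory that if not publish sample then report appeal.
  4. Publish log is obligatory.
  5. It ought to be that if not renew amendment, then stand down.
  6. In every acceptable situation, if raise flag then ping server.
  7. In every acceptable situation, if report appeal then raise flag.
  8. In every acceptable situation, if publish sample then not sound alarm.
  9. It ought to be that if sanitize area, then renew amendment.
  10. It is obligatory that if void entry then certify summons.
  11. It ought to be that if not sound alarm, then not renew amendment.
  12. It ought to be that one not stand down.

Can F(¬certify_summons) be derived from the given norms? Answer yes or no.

Premise 10 is O(void_entry → certify_summons), but O(void_entry) is not derivable from the premises, so it does not yield O(certify_summons).
No other premise forces O(certify_summons). An ideal world satisfying every premise can still have ¬certify_summons true, so F(¬certify_summons) is not derivable.

No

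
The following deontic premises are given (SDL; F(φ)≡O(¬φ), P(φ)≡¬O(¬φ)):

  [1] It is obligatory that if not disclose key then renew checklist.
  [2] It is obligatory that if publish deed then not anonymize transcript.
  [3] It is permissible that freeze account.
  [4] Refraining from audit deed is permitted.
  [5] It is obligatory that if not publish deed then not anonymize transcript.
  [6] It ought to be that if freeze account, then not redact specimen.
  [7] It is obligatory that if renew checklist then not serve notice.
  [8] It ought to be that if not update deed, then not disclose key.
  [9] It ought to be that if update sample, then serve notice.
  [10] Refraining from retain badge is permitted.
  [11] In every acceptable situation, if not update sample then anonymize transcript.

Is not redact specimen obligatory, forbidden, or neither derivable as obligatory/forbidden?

Neither

Premise 6 is O(freeze_account → ¬redact_specimen), but O(freeze_account) is not derivable from the premises (the permission P(freeze_account) asserts only ¬O(¬freeze_account), not O(freeze_account)), so it does not yield O(¬redact_specimen).
No premise or chain of K-axiom applications forces O(¬redact_specimen), and none forces O(redact_specimen). So ¬redact_specimen is neither obligatory nor forbidden under these norms.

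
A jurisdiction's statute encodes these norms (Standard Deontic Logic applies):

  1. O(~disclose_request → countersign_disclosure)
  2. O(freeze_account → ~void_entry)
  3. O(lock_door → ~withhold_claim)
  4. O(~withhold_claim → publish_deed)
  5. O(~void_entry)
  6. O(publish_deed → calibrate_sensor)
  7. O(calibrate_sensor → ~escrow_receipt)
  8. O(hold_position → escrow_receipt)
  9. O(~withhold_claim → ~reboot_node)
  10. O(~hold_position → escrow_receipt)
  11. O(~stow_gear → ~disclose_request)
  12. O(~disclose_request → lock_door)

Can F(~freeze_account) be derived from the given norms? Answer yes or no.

No

Premise 2 is O(freeze_account → ~void_entry); even if O(~void_entry) held, inferring O(freeze_account) would be affirming the consequent — invalid.
No other premise forces O(freeze_account). An ideal world satisfying every premise can still have ~freeze_account true, so F(~freeze_account) is not derivable.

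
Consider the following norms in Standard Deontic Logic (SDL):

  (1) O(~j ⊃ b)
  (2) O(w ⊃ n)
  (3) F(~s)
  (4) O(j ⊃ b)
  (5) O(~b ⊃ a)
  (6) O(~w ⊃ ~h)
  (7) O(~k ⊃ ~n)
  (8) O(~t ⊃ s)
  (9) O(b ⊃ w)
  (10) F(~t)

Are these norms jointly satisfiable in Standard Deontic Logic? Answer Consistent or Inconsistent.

Consistent

Premise 8 is O(~t ⊃ s); even if O(s) held, inferring O(~t) would be affirming the consequent — invalid.
So O(~t) is not derivable, and the apparent clash with O(t) does not arise.
A world satisfying every obligation exists (e.g. a=false, b=true, h=false, j=false, k=true, n=true, s=true, t=true, w=true); no atom is both obligatory and forbidden, so the set is consistent.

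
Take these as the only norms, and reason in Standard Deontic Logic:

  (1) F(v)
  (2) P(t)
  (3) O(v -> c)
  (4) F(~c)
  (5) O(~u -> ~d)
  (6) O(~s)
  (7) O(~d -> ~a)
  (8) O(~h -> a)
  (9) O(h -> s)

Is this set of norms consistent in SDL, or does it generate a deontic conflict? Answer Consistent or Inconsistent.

Premise 3 is O(v -> c); even if O(c) held, inferring O(v) would be affirming the consequent — invalid.
So O(v) is not derivable, and the apparent clash with O(~v) does not arise.
A world satisfying every obligation exists (e.g. a=true, c=true, d=true, h=false, s=false, t=false, u=true, v=false); no atom is both obligatory and forbidden, so the set is consistent.

Consistent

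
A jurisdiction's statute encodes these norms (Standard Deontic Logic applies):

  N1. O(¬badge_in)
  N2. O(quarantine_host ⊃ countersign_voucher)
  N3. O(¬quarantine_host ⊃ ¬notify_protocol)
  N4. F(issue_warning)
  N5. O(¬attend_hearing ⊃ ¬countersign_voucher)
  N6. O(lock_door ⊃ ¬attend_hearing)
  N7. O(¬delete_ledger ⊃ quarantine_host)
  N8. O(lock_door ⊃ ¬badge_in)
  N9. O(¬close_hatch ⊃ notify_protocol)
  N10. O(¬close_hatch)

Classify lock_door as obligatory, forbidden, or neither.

Premise 10 states O(¬close_hatch) outright.
Applying K to premise 9 (O(¬close_hatch ⊃ notify_protocol)) and O(¬close_hatch) yields O(notify_protocol).
Premise 3, O(¬quarantine_host ⊃ ¬notify_protocol), contraposes to O(notify_protocol ⊃ quarantine_host); with O(notify_protocol) we get O(quarantine_host).
With premise 2, O(quarantine_host ⊃ countersign_voucher), the K-axiom yields O(countersign_voucher).
Premise 5, O(¬attend_hearing ⊃ ¬countersign_voucher), contraposes to O(countersign_voucher ⊃ attend_hearing); with O(countersign_voucher) we get O(attend_hearing).
Premise 6, O(lock_door ⊃ ¬attend_hearing), contraposes to O(attend_hearing ⊃ ¬lock_door); with O(attend_hearing) we get O(¬lock_door).
Premises 1, 4, 7, 8 do not contribute to this derivation.
Thus O(¬lock_door), which is F(lock_door): lock_door is forbidden.

Forbidden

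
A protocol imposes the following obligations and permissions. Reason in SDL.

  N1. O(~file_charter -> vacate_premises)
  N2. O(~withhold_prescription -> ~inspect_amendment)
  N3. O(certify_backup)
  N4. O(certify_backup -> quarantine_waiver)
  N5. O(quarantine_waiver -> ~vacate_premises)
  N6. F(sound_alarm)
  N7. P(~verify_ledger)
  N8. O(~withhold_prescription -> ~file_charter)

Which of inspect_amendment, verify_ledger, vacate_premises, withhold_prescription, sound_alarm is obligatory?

withhold_prescription

Premise 3 states O(certify_backup) outright.
From O(certify_backup) and premise 4, O(certify_backup -> quarantine_waiver), we obtain O(quarantine_waiver).
From O(quarantine_waiver) and premise 5, O(quarantine_waiver -> ~vacate_premises), we obtain O(~vacate_premises).
Premise 1 is O(~file_charter -> vacate_premises); contrapositively O(~vacate_premises -> file_charter). Since O(~vacate_premises) holds, K gives O(file_charter).
Premise 8 is O(~withhold_prescription -> ~file_charter); contrapositively O(file_charter -> withhold_prescription). Since O(file_charter) holds, K gives O(withhold_prescription).
So O(withhold_prescription) holds — withhold_prescription is obligatory. None of the other listed options is made obligatory by any chain of premises.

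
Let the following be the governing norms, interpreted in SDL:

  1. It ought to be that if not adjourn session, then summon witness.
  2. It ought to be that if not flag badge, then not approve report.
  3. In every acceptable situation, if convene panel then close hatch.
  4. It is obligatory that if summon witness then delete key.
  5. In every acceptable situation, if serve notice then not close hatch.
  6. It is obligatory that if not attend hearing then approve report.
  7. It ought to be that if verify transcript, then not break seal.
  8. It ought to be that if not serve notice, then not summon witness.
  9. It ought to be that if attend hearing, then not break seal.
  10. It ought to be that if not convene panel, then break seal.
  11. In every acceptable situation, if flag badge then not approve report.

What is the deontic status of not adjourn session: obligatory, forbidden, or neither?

Forbidden

By case analysis on ¬flag_badge: premise 2 gives O(¬flag_badge → ¬approve_report) and premise 11 gives O(flag_badge → ¬approve_report), so O(¬approve_report) either way.
Premise 6, O(¬attend_hearing → approve_report), contraposes to O(¬approve_report → attend_hearing); with O(¬approve_report) we get O(attend_hearing).
With premise 9, O(attend_hearing → ¬break_seal), the K-axiom yields O(¬break_seal).
Premise 10 is O(¬convene_panel → break_seal); contrapositively O(¬break_seal → convene_panel). Since O(¬break_seal) holds, K gives O(convene_panel).
From O(convene_panel) and premise 3, O(convene_panel → close_hatch), we obtain O(close_hatch).
Premise 5 is O(serve_notice → ¬close_hatch); contrapositively O(close_hatch → ¬serve_notice). Since O(close_hatch) holds, K gives O(¬serve_notice).
With premise 8, O(¬serve_notice → ¬summon_witness), the K-axiom yields O(¬summon_witness).
Premise 1 is O(¬adjourn_session → summon_witness); contrapositively O(¬summon_witness → adjourn_session). Since O(¬summon_witness) holds, K gives O(adjourn_session).
Premises 4, 7 do not contribute to this derivation.
Thus O(adjourn_session), which is F(¬adjourn_session): ¬adjourn_session is forbidden.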